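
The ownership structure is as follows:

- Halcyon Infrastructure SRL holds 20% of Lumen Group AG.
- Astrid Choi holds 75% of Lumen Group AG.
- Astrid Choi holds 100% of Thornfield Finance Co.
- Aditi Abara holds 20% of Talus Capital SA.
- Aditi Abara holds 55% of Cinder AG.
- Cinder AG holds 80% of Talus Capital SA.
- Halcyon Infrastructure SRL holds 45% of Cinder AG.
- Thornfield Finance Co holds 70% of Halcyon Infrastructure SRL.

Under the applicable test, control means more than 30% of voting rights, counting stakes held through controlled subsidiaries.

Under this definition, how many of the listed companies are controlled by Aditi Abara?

Aditi holds 55% of Cinder, so Aditi controls Cinder.
Cinder and Aditi together hold 80% + 20% = 100% of Talus, so Aditi controls Talus.
No other company's threshold is met.
Aditi controls 2 companies.

2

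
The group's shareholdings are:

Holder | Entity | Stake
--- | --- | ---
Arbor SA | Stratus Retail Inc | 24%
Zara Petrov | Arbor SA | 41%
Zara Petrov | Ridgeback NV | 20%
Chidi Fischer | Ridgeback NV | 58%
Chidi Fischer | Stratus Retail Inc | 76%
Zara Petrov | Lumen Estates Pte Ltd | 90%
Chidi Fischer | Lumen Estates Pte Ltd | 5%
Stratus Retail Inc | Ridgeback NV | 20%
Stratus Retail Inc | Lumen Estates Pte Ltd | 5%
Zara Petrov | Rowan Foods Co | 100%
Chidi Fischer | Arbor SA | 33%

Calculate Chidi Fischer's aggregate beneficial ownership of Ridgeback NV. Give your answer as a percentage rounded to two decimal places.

Chidi reaches Ridgeback along 3 paths.
Direct stake: 58% = 58%.
Via Stratus: 76% × 20% = 15.2%.
Via Arbor → Stratus: 33% × 24% × 20% = 1.584%.
Total: 58% + 15.2% + 1.584% = 74.784%.
Rounded: 74.78%.

74.78%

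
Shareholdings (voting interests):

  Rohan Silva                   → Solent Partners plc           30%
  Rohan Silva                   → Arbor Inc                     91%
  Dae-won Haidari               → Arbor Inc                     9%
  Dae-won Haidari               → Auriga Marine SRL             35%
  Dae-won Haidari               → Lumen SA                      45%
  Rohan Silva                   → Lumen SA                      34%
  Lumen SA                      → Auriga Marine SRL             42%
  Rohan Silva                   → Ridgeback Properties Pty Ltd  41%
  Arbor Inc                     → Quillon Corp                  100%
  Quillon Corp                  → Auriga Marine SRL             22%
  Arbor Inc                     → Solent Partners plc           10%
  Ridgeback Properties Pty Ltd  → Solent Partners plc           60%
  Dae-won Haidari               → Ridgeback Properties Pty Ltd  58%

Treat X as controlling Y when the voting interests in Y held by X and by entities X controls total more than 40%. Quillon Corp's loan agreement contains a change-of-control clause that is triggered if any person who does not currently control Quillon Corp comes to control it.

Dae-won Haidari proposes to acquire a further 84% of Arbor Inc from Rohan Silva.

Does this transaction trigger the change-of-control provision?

Yes

The purchase adds only to Dae-won's holdings (Rohan's stake shrinks), so Dae-won is the only person who could newly come to control Quillon.
Dae-won holds 58% of Ridgeback, so Dae-won controls Ridgeback.
Dae-won holds 45% of Lumen, so Dae-won controls Lumen.
Ridgeback holds 60% of Solent, so Dae-won controls Solent.
Lumen and Dae-won together hold 42% + 35% = 77% of Auriga, so Dae-won controls Auriga.
Neither Dae-won nor any entity Dae-won controls holds any voting interest in Quillon.
So before the transaction, Dae-won does not control Quillon.
After the purchase, Dae-won's direct stake in Arbor rises to 9% + 84% = 93%, and Rohan's stake falls to 7%.
Dae-won holds 93% of Arbor, so Dae-won controls Arbor.
Arbor holds 100% of Quillon, so Dae-won controls Quillon.
Dae-won did not control Quillon before and does after, so the clause is triggered.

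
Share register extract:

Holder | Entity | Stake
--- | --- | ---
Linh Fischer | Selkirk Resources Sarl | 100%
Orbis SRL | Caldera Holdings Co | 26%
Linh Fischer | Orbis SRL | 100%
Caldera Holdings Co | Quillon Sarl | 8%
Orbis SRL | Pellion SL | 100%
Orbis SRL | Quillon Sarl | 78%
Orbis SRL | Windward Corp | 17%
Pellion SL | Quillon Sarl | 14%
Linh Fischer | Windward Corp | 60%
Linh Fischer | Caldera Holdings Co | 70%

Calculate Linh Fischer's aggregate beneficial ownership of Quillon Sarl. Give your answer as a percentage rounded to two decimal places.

99.68%

Linh reaches Quillon along 4 paths.
Via Orbis: 100% × 78% = 78%.
Via Caldera: 70% × 8% = 5.6%.
Via Orbis → Caldera: 100% × 26% × 8% = 2.08%.
Via Orbis → Pellion: 100% × 100% × 14% = 14%.
Total: 78% + 5.6% + 2.08% + 14% = 99.68%.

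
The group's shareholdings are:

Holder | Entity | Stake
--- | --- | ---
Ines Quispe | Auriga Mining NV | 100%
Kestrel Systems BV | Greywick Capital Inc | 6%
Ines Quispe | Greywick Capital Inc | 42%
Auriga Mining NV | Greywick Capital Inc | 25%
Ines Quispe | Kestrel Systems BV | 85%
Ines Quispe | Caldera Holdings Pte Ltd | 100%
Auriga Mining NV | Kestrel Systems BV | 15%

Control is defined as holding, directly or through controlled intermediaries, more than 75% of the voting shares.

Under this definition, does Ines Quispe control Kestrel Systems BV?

Ines holds 100% of Auriga, so Ines controls Auriga.
Ines and Auriga together hold 85% + 15% = 100% of Kestrel, so Ines controls Kestrel.

Yes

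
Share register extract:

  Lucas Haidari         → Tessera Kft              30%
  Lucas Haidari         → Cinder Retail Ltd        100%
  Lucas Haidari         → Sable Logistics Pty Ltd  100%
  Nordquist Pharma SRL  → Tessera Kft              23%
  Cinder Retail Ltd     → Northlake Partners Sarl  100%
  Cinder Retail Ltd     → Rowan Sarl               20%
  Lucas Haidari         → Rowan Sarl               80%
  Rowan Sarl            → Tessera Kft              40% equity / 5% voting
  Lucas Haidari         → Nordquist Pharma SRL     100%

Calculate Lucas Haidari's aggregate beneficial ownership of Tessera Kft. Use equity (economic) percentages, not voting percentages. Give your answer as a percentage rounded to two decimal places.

Lucas reaches Tessera along 4 paths.
Direct stake: 30% = 30%.
Via Cinder → Rowan: 100% × 20% × 40% = 8%.
Via Rowan: 80% × 40% = 32%.
Via Nordquist: 100% × 23% = 23%.
Total: 30% + 8% + 32% + 23% = 93%.
Rounded: 93.00%.

93.00%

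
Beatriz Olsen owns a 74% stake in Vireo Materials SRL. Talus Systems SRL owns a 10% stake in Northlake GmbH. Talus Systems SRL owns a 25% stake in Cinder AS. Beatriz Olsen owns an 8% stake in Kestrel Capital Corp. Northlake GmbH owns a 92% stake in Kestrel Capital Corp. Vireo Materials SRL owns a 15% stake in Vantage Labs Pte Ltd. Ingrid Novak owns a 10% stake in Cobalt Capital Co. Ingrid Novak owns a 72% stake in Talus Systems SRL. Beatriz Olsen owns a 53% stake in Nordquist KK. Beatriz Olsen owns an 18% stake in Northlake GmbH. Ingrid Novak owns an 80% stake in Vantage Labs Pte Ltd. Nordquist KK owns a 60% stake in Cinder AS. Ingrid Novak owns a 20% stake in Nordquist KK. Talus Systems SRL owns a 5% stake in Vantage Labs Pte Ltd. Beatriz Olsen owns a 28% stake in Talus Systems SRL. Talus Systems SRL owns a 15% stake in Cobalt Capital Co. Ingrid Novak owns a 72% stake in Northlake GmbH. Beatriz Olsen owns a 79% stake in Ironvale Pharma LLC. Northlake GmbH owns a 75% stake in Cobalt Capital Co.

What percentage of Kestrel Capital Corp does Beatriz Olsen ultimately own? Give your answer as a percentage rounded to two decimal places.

Beatriz reaches Kestrel along 3 paths.
Via Northlake: 18% × 92% = 16.56%.
Via Talus → Northlake: 28% × 10% × 92% = 2.576%.
Direct stake: 8% = 8%.
Total: 16.56% + 2.576% + 8% = 27.136%.
Rounded: 27.14%.

27.14%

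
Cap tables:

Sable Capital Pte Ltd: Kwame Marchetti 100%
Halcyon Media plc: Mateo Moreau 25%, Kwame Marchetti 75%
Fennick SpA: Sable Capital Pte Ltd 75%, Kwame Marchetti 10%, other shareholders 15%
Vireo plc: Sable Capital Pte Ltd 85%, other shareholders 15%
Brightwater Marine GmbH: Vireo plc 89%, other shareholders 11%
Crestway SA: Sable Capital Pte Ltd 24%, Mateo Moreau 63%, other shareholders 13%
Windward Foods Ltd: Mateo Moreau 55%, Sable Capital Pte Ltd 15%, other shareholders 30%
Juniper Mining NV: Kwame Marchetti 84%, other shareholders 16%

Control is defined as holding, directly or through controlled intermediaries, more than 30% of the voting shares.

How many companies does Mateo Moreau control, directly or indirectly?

2

Mateo holds 63% of Crestway, so Mateo controls Crestway.
Mateo holds 55% of Windward, so Mateo controls Windward.
No other company's threshold is met.
Mateo controls 2 companies.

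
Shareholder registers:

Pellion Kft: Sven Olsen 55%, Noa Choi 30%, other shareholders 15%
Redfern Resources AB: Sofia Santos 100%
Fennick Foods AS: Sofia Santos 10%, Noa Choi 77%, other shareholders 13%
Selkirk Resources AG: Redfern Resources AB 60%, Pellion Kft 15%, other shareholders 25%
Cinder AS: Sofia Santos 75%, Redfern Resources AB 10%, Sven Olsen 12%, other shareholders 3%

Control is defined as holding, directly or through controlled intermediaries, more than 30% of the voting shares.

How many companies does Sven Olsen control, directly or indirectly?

Sven holds 55% of Pellion, so Sven controls Pellion.
No other company's threshold is met.
Sven controls 1 company.

1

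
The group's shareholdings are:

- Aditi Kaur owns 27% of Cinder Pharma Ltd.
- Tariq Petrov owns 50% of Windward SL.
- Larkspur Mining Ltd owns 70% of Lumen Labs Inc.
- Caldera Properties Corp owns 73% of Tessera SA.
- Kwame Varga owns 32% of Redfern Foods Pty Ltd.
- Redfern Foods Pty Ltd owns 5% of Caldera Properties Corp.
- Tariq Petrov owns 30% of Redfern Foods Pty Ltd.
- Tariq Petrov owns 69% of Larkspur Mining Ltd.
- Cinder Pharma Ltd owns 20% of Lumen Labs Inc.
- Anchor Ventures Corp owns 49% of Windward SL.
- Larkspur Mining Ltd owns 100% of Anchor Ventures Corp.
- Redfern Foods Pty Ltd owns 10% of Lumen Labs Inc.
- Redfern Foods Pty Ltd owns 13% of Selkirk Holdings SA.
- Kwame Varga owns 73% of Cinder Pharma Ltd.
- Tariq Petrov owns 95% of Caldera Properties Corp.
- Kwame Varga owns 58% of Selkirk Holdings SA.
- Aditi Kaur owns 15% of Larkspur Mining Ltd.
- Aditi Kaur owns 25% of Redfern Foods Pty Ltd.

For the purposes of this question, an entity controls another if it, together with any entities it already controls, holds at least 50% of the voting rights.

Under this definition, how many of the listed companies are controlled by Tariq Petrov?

6

Tariq holds 69% of Larkspur, so Tariq controls Larkspur.
Larkspur holds 100% of Anchor, so Tariq controls Anchor.
Larkspur holds 70% of Lumen, so Tariq controls Lumen.
Tariq holds 95% of Caldera, so Tariq controls Caldera.
Anchor and Tariq together hold 49% + 50% = 99% of Windward, so Tariq controls Windward.
Caldera holds 73% of Tessera, so Tariq controls Tessera.
No other company's threshold is met.
Tariq controls 6 companies.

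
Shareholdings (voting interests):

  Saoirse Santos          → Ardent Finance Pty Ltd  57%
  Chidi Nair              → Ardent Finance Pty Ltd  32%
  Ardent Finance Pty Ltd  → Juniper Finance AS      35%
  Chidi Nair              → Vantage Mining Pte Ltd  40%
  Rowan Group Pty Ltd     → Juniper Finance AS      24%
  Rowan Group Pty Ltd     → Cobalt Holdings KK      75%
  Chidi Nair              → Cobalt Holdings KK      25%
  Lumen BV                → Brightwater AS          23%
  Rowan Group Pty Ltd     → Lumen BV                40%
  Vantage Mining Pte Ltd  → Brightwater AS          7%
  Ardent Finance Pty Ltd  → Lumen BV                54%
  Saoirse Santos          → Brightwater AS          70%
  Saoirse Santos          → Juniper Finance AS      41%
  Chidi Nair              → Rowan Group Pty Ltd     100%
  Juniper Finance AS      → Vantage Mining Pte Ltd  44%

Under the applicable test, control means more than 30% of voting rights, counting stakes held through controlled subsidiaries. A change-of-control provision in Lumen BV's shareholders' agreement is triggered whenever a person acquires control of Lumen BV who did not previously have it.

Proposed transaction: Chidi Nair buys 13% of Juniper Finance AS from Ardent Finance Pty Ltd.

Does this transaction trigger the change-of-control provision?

The purchase adds only to Chidi's holdings (Ardent's stake shrinks), so Chidi is the only person who could newly come to control Lumen.
Chidi holds 32% of Ardent, so Chidi controls Ardent.
Chidi holds 100% of Rowan, so Chidi controls Rowan.
Rowan and Ardent together hold 40% + 54% = 94% of Lumen, so Chidi controls Lumen.
So Chidi already controls Lumen before the transaction.
After the purchase, Chidi holds 13% of Juniper directly, and Ardent's stake falls to 22%.
Chidi controlled Lumen already, so this is not a new person acquiring control; every other person's position is unchanged or reduced.
No new person acquires control, so the clause is not triggered.

No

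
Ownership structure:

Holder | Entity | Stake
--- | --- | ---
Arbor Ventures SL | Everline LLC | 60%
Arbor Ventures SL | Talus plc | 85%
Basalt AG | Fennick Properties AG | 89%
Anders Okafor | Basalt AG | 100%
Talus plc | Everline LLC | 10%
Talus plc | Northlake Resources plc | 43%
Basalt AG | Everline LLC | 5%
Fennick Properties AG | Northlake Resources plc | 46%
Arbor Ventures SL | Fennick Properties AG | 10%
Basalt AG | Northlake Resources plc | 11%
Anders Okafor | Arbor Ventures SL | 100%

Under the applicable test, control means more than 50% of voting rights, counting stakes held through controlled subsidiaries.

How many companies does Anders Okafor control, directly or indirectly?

6

Anders holds 100% of Basalt, so Anders controls Basalt.
Anders holds 100% of Arbor, so Anders controls Arbor.
Basalt and Arbor together hold 89% + 10% = 99% of Fennick, so Anders controls Fennick.
Arbor holds 85% of Talus, so Anders controls Talus.
Basalt and Arbor and Talus together hold 5% + 60% + 10% = 75% of Everline, so Anders controls Everline.
Fennick and Talus and Basalt together hold 46% + 43% + 11% = 100% of Northlake, so Anders controls Northlake.
Anders controls 6 companies.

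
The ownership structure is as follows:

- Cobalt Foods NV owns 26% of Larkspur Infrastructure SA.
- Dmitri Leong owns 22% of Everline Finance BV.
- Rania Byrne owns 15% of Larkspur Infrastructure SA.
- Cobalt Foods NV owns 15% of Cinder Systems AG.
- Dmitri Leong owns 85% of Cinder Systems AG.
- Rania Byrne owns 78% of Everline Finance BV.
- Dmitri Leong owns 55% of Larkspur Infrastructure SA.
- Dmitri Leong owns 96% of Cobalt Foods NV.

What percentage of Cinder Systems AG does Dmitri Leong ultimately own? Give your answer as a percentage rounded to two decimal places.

Dmitri reaches Cinder along 2 paths.
Direct stake: 85% = 85%.
Via Cobalt: 96% × 15% = 14.4%.
Total: 85% + 14.4% = 99.4%.
Rounded: 99.40%.

99.40%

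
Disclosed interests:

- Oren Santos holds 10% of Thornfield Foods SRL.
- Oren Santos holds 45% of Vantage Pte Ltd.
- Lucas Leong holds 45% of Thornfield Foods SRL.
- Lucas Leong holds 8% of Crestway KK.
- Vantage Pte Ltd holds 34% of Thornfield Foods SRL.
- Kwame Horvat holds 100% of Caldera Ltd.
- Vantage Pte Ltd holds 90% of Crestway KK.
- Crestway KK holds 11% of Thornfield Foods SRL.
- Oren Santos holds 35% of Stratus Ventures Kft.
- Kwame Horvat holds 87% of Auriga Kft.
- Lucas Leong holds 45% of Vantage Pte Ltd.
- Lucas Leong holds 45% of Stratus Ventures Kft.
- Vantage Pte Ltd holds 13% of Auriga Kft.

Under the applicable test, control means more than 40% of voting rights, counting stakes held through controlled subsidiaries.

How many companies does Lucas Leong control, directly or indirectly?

4

Lucas holds 45% of Vantage, so Lucas controls Vantage.
Vantage and Lucas together hold 90% + 8% = 98% of Crestway, so Lucas controls Crestway.
Lucas holds 45% of Stratus, so Lucas controls Stratus.
Vantage and Lucas and Crestway together hold 34% + 45% + 11% = 90% of Thornfield, so Lucas controls Thornfield.
No other company's threshold is met.
Lucas controls 4 companies.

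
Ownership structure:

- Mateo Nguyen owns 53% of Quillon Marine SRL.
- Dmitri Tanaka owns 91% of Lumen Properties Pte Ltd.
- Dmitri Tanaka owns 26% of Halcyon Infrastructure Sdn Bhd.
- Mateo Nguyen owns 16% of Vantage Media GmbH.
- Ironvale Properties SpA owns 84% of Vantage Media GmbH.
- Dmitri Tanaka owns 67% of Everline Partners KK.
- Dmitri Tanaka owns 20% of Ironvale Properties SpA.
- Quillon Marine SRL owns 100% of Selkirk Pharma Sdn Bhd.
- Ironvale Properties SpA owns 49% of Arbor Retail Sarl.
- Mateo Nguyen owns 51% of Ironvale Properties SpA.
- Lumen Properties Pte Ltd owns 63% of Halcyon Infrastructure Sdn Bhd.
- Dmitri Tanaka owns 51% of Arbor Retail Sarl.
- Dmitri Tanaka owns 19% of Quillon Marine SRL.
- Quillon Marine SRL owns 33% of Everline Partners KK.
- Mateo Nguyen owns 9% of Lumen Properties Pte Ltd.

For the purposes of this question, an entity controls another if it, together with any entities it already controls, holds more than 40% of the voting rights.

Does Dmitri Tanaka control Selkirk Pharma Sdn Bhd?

Dmitri holds 91% of Lumen, so Dmitri controls Lumen.
Dmitri holds 51% of Arbor, so Dmitri controls Arbor.
Dmitri and Lumen together hold 26% + 63% = 89% of Halcyon, so Dmitri controls Halcyon.
Dmitri holds 67% of Everline, so Dmitri controls Everline.
Neither Dmitri nor any entity Dmitri controls holds any voting interest in Selkirk.
So Dmitri does not control Selkirk.

No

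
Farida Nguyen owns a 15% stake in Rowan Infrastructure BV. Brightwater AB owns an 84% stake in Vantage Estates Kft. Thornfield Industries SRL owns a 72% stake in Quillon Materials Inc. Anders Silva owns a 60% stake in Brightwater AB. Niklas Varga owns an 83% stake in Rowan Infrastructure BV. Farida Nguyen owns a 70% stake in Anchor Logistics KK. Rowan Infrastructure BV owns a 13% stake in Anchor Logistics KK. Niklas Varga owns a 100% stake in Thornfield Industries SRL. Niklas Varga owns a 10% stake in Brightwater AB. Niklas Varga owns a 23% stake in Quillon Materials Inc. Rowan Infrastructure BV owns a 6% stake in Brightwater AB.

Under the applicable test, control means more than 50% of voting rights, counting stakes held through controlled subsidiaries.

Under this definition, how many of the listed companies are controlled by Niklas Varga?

Niklas holds 83% of Rowan, so Niklas controls Rowan.
Niklas holds 100% of Thornfield, so Niklas controls Thornfield.
Thornfield and Niklas together hold 72% + 23% = 95% of Quillon, so Niklas controls Quillon.
No other company's threshold is met.
Niklas controls 3 companies.

3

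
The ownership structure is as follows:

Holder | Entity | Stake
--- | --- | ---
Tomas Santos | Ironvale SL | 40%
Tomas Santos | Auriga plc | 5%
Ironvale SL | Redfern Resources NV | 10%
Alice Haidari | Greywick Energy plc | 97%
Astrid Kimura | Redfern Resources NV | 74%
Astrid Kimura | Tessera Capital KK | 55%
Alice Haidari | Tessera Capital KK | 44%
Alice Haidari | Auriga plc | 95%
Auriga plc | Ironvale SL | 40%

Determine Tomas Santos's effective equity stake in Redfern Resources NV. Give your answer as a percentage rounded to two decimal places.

Tomas reaches Redfern along 2 paths.
Via Ironvale: 40% × 10% = 4%.
Via Auriga → Ironvale: 5% × 40% × 10% = 0.2%.
Total: 4% + 0.2% = 4.2%.
Rounded: 4.20%.

4.20%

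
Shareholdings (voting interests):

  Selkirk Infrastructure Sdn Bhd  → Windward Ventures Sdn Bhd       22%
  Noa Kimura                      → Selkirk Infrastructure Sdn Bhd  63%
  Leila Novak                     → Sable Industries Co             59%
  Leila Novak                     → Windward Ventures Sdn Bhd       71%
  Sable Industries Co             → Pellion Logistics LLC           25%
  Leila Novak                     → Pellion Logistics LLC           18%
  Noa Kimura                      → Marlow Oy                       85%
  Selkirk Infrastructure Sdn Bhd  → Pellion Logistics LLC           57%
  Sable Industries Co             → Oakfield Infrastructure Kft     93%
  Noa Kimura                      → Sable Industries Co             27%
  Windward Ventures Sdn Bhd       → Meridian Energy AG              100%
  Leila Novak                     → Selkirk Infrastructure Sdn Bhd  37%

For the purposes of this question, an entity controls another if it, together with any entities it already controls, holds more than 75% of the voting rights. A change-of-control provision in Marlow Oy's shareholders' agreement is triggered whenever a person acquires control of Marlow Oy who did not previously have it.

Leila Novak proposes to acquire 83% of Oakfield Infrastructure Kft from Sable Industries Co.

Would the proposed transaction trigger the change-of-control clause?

No

The purchase adds only to Leila's holdings (Sable's stake shrinks), so Leila is the only person who could newly come to control Marlow.
Leila's largest direct stake is 71% in Windward, which does not meet the threshold, so Leila controls no company.
Neither Leila nor any entity Leila controls holds any voting interest in Marlow.
So before the transaction, Leila does not control Marlow.
After the purchase, Leila holds 83% of Oakfield directly, and Sable's stake falls to 10%.
Leila holds 83% of Oakfield, so Leila controls Oakfield.
After the transaction, neither Leila nor any entity Leila controls holds a voting interest in Marlow, so Leila still does not control it.
No new person acquires control, so the clause is not triggered.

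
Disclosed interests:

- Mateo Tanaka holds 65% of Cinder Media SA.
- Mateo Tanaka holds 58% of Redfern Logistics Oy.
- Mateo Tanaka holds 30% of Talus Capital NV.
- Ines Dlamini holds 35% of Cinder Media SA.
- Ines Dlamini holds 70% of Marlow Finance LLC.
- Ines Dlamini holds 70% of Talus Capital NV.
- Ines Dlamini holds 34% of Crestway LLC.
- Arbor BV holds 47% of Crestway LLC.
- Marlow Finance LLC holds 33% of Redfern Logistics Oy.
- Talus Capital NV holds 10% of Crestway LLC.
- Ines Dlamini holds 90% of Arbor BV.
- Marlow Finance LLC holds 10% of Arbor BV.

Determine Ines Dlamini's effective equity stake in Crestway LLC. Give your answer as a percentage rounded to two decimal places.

86.59%

Ines reaches Crestway along 4 paths.
Via Marlow → Arbor: 70% × 10% × 47% = 3.29%.
Via Arbor: 90% × 47% = 42.3%.
Direct stake: 34% = 34%.
Via Talus: 70% × 10% = 7%.
Total: 3.29% + 42.3% + 34% + 7% = 86.59%.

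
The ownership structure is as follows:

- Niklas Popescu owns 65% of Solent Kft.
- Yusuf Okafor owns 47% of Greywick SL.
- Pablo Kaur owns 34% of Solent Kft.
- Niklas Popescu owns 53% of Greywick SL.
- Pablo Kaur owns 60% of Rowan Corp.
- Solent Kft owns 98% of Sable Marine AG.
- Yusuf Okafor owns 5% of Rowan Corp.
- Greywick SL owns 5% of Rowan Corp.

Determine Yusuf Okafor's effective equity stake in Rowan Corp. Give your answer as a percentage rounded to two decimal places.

Yusuf reaches Rowan along 2 paths.
Direct stake: 5% = 5%.
Via Greywick: 47% × 5% = 2.35%.
Total: 5% + 2.35% = 7.35%.

7.35%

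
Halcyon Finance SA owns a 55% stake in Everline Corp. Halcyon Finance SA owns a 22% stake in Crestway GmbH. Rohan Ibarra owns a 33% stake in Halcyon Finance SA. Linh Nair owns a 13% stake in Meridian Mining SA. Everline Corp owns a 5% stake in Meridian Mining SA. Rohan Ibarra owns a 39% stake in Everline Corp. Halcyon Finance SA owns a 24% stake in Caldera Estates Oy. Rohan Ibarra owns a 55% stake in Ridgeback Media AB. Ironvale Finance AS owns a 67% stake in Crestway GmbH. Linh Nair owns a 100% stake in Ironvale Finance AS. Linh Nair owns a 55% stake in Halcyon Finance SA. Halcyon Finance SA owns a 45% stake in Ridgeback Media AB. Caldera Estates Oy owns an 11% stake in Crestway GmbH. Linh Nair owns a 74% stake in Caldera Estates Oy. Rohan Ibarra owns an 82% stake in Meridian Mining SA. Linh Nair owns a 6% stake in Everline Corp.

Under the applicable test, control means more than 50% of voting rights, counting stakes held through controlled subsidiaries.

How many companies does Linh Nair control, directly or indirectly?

Linh holds 55% of Halcyon, so Linh controls Halcyon.
Linh and Halcyon together hold 6% + 55% = 61% of Everline, so Linh controls Everline.
Linh holds 100% of Ironvale, so Linh controls Ironvale.
Halcyon and Linh together hold 24% + 74% = 98% of Caldera, so Linh controls Caldera.
Halcyon and Caldera and Ironvale together hold 22% + 11% + 67% = 100% of Crestway, so Linh controls Crestway.
No other company's threshold is met.
Linh controls 5 companies.

5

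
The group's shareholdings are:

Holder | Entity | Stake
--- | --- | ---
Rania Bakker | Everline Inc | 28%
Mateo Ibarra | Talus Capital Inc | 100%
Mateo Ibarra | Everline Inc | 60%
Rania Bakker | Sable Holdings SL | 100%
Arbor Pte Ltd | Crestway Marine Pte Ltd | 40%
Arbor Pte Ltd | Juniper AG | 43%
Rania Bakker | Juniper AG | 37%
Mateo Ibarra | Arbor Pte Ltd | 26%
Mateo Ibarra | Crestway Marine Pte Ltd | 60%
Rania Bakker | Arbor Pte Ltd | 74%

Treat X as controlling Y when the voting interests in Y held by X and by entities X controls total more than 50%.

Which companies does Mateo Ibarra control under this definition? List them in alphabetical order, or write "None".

Crestway Marine Pte Ltd, Everline Inc, Talus Capital Inc

Mateo holds 60% of Everline, so Mateo controls Everline.
Mateo holds 100% of Talus, so Mateo controls Talus.
Mateo holds 60% of Crestway, so Mateo controls Crestway.
No other company's threshold is met.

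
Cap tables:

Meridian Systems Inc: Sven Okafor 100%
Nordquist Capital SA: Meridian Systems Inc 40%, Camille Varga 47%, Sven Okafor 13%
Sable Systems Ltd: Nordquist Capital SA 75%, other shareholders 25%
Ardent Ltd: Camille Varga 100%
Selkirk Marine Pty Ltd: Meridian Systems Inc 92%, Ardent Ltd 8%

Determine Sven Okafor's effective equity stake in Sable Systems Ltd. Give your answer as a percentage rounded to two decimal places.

39.75%

Sven reaches Sable along 2 paths.
Via Meridian → Nordquist: 100% × 40% × 75% = 30%.
Via Nordquist: 13% × 75% = 9.75%.
Total: 30% + 9.75% = 39.75%.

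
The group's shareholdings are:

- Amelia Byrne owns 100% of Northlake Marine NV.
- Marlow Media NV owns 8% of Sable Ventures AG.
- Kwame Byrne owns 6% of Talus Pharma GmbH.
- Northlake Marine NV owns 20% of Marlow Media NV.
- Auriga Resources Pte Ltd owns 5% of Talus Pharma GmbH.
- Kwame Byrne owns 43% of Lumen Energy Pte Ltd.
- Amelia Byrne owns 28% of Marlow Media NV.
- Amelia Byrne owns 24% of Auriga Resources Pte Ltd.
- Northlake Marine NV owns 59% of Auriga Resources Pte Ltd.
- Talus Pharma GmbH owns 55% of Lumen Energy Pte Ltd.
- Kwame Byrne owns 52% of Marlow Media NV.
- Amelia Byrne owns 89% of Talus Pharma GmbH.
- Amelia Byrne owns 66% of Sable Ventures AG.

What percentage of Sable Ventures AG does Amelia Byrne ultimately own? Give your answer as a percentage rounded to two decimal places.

Amelia reaches Sable along 3 paths.
Via Northlake → Marlow: 100% × 20% × 8% = 1.6%.
Via Marlow: 28% × 8% = 2.24%.
Direct stake: 66% = 66%.
Total: 1.6% + 2.24% + 66% = 69.84%.

69.84%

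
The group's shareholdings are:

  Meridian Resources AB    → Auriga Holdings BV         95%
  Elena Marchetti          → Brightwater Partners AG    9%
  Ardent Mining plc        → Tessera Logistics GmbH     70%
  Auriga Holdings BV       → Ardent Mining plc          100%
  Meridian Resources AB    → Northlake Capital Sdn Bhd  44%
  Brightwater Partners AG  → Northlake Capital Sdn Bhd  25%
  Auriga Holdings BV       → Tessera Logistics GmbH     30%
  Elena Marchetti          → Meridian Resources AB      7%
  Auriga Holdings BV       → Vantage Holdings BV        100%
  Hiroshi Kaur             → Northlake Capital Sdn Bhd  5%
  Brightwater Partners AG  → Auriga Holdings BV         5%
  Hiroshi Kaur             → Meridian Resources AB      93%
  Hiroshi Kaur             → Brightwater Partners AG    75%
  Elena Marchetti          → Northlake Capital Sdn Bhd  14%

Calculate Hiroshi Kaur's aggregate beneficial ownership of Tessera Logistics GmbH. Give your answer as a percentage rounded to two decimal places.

92.10%

Hiroshi reaches Tessera along 4 paths.
Via Brightwater → Auriga → Ardent: 75% × 5% × 100% × 70% = 2.625%.
Via Meridian → Auriga → Ardent: 93% × 95% × 100% × 70% = 61.845%.
Via Brightwater → Auriga: 75% × 5% × 30% = 1.125%.
Via Meridian → Auriga: 93% × 95% × 30% = 26.505%.
Total: 2.625% + 61.845% + 1.125% + 26.505% = 92.1%.
Rounded: 92.10%.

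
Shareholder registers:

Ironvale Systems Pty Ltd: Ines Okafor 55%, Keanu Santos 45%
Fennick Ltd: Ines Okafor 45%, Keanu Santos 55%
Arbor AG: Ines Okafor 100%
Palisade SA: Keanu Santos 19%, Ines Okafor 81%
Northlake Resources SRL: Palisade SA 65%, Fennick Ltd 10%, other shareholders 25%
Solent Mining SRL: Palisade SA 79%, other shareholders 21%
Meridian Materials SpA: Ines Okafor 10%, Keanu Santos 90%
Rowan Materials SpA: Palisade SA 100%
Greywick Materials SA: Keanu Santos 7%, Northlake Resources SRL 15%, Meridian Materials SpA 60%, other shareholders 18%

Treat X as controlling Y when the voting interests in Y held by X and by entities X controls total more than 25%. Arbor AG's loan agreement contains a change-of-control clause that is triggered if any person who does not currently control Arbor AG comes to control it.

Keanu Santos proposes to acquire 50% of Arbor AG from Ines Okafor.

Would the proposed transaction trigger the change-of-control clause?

The purchase adds only to Keanu's holdings (Ines's stake shrinks), so Keanu is the only person who could newly come to control Arbor.
Keanu holds 45% of Ironvale, so Keanu controls Ironvale.
Keanu holds 55% of Fennick, so Keanu controls Fennick.
Keanu holds 90% of Meridian, so Keanu controls Meridian.
Keanu and Meridian together hold 7% + 60% = 67% of Greywick, so Keanu controls Greywick.
Neither Keanu nor any entity Keanu controls holds any voting interest in Arbor.
So before the transaction, Keanu does not control Arbor.
After the purchase, Keanu holds 50% of Arbor directly, and Ines's stake falls to 50%.
Keanu holds 50% of Arbor, so Keanu controls Arbor.
Keanu did not control Arbor before and does after, so the clause is triggered.

Yes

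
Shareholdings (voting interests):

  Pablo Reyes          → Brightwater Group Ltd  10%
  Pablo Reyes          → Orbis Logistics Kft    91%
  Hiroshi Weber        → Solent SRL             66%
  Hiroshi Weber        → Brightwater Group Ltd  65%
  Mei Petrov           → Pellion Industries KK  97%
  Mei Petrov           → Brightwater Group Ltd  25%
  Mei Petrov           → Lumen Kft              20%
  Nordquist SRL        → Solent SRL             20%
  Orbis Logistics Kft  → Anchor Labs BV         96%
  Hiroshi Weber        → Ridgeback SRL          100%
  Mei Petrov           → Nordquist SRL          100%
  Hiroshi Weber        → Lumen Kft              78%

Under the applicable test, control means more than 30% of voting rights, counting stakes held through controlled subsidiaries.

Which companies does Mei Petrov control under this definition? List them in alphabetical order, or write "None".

Nordquist SRL, Pellion Industries KK

Mei holds 100% of Nordquist, so Mei controls Nordquist.
Mei holds 97% of Pellion, so Mei controls Pellion.
No other company's threshold is met.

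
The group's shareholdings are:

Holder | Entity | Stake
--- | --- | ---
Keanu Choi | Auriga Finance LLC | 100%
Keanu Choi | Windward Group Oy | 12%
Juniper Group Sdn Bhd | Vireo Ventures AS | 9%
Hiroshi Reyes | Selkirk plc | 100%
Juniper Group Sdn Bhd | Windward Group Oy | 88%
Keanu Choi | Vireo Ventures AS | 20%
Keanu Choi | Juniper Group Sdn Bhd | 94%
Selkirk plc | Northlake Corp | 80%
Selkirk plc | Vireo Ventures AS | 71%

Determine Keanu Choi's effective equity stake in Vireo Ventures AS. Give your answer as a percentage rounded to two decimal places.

28.46%

Keanu reaches Vireo along 2 paths.
Via Juniper: 94% × 9% = 8.46%.
Direct stake: 20% = 20%.
Total: 8.46% + 20% = 28.46%.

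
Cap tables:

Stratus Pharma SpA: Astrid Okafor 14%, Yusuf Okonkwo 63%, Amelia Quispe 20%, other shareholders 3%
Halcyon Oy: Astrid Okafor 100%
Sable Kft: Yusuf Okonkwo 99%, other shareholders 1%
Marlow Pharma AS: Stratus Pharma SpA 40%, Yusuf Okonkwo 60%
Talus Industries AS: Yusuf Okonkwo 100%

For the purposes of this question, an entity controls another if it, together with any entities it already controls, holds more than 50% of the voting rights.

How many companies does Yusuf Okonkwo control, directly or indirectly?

4

Yusuf holds 63% of Stratus, so Yusuf controls Stratus.
Yusuf holds 99% of Sable, so Yusuf controls Sable.
Stratus and Yusuf together hold 40% + 60% = 100% of Marlow, so Yusuf controls Marlow.
Yusuf holds 100% of Talus, so Yusuf controls Talus.
No other company's threshold is met.
Yusuf controls 4 companies.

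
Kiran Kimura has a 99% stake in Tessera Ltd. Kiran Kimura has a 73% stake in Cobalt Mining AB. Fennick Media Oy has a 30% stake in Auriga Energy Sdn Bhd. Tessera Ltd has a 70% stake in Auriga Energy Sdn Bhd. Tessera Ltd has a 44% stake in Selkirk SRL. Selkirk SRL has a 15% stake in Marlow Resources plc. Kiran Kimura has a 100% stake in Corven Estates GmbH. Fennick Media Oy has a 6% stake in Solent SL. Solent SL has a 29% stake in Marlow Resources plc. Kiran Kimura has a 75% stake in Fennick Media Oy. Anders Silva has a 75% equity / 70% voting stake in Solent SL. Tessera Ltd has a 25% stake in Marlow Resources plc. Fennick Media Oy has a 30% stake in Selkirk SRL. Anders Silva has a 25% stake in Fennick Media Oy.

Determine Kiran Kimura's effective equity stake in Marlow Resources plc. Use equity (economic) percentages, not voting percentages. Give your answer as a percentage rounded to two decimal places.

Kiran reaches Marlow along 4 paths.
Via Tessera → Selkirk: 99% × 44% × 15% = 6.534%.
Via Fennick → Selkirk: 75% × 30% × 15% = 3.375%.
Via Tessera: 99% × 25% = 24.75%.
Via Fennick → Solent: 75% × 6% × 29% = 1.305%.
Total: 6.534% + 3.375% + 24.75% + 1.305% = 35.964%.
Rounded: 35.96%.

35.96%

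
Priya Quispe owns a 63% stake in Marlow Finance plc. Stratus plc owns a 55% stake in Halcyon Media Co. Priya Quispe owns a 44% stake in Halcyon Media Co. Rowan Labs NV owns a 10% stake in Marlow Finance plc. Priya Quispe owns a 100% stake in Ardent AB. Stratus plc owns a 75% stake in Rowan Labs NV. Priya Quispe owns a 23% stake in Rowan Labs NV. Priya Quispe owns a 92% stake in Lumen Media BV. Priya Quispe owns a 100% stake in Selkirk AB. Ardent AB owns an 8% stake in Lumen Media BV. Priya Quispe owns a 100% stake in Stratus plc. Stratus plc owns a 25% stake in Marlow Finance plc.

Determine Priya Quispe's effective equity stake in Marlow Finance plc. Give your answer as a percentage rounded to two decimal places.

97.80%

Priya reaches Marlow along 4 paths.
Direct stake: 63% = 63%.
Via Stratus: 100% × 25% = 25%.
Via Rowan: 23% × 10% = 2.3%.
Via Stratus → Rowan: 100% × 75% × 10% = 7.5%.
Total: 63% + 25% + 2.3% + 7.5% = 97.8%.
Rounded: 97.80%.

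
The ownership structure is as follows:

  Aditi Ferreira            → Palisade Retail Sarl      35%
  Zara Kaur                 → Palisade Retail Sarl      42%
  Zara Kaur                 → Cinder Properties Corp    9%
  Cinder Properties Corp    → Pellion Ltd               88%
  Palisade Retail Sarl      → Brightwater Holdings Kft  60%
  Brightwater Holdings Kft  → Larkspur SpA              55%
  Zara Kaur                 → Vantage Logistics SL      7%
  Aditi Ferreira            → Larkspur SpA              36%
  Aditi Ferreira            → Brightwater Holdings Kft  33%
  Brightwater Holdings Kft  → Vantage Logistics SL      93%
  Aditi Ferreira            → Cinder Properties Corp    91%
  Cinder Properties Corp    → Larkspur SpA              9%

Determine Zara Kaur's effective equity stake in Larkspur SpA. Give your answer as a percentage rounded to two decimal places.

Zara reaches Larkspur along 2 paths.
Via Cinder: 9% × 9% = 0.81%.
Via Palisade → Brightwater: 42% × 60% × 55% = 13.86%.
Total: 0.81% + 13.86% = 14.67%.

14.67%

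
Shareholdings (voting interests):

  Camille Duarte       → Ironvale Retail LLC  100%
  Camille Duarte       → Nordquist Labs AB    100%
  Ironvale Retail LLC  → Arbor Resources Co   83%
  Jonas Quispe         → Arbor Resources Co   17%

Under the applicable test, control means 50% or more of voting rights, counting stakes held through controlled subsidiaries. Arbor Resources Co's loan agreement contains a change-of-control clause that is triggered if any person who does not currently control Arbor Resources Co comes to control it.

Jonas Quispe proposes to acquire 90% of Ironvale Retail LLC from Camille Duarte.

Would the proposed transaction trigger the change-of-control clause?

The purchase adds only to Jonas's holdings (Camille's stake shrinks), so Jonas is the only person who could newly come to control Arbor.
Jonas's largest direct stake is 17% in Arbor, which does not meet the threshold, so Jonas controls no company.
In Arbor, Jonas's side holds only 17%, not ≥ 50%.
So before the transaction, Jonas does not control Arbor.
After the purchase, Jonas holds 90% of Ironvale directly, and Camille's stake falls to 10%.
Jonas holds 90% of Ironvale, so Jonas controls Ironvale.
Ironvale and Jonas together hold 83% + 17% = 100% of Arbor, so Jonas controls Arbor.
Jonas did not control Arbor before and does after, so the clause is triggered.

Yes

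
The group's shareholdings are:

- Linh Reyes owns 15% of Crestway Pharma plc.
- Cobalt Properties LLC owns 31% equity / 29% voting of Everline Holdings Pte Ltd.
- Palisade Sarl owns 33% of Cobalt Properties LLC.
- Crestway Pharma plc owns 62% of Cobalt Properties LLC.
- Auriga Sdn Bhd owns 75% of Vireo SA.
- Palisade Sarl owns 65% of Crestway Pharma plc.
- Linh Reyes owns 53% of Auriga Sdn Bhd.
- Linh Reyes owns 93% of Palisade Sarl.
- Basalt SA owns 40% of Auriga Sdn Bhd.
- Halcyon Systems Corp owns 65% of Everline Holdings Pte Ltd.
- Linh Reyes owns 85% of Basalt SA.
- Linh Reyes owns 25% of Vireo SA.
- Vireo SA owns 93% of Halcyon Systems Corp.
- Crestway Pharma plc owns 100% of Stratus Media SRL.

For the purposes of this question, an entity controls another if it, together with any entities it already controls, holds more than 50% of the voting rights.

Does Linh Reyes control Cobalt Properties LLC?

Linh holds 93% of Palisade, so Linh controls Palisade.
Linh and Palisade together hold 15% + 65% = 80% of Crestway, so Linh controls Crestway.
Palisade and Crestway together hold 33% + 62% = 95% of Cobalt, so Linh controls Cobalt.

Yes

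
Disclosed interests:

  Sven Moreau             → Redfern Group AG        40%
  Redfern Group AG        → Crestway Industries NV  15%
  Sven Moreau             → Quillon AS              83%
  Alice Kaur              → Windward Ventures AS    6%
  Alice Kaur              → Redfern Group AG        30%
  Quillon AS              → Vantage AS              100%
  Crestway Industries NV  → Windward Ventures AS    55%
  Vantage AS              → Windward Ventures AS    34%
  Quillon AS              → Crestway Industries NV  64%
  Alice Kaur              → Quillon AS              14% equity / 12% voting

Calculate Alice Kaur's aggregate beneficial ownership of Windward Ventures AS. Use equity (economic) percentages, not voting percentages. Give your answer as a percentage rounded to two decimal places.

18.16%

Alice reaches Windward along 4 paths.
Via Redfern → Crestway: 30% × 15% × 55% = 2.475%.
Via Quillon → Crestway: 14% × 64% × 55% = 4.928%.
Via Quillon → Vantage: 14% × 100% × 34% = 4.76%.
Direct stake: 6% = 6%.
Total: 2.475% + 4.928% + 4.76% + 6% = 18.163%.
Rounded: 18.16%.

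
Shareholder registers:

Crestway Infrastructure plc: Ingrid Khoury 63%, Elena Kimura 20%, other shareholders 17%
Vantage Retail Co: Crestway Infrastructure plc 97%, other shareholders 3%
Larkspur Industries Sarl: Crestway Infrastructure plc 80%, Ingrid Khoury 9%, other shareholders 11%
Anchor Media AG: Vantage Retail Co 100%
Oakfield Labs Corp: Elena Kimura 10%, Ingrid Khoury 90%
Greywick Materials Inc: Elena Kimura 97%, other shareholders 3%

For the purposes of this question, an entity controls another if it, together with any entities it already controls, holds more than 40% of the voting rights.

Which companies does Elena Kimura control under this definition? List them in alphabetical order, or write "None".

Greywick Materials Inc

Elena holds 97% of Greywick, so Elena controls Greywick.
No other company's threshold is met.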